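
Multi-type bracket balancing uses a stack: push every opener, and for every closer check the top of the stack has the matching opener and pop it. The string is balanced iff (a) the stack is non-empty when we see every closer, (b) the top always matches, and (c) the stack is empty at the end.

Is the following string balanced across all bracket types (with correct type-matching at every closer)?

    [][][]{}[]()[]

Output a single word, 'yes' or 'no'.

pos 0: push '['; stack = [
pos 1: ']' matches '['; pop; stack = (empty)
pos 2: push '['; stack = [
pos 3: ']' matches '['; pop; stack = (empty)
pos 4: push '['; stack = [
pos 5: ']' matches '['; pop; stack = (empty)
pos 6: push '{'; stack = {
pos 7: '}' matches '{'; pop; stack = (empty)
pos 8: push '['; stack = [
pos 9: ']' matches '['; pop; stack = (empty)
pos 10: push '('; stack = (
pos 11: ')' matches '('; pop; stack = (empty)
pos 12: push '['; stack = [
pos 13: ']' matches '['; pop; stack = (empty)
end: stack empty → VALID
Verdict: properly nested → yes

Answer: yes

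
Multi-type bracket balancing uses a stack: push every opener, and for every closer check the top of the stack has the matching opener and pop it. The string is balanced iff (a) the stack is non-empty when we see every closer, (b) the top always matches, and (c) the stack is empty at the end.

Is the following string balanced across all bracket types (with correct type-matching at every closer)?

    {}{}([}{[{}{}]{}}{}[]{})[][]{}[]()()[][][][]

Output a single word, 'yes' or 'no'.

pos 0: push '{'; stack = {
pos 1: '}' matches '{'; pop; stack = (empty)
pos 2: push '{'; stack = {
pos 3: '}' matches '{'; pop; stack = (empty)
pos 4: push '('; stack = (
pos 5: push '['; stack = ([
pos 6: saw closer '}' but top of stack is '[' (expected ']') → INVALID
Verdict: type mismatch at position 6: '}' closes '[' → no

Answer: no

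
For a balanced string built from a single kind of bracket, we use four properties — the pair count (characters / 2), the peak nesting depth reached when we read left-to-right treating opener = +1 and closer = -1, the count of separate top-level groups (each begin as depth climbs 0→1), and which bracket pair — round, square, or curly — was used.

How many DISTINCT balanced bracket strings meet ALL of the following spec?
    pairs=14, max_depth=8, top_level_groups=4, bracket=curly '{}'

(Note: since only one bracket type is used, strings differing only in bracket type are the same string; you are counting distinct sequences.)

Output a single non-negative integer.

Answer: 4320

Derivation:
Spec: pairs=14 depth=8 groups=4
Count(depth <= 8) = 326044
Count(depth <= 7) = 321724
Count(depth == 8) = 326044 - 321724 = 4320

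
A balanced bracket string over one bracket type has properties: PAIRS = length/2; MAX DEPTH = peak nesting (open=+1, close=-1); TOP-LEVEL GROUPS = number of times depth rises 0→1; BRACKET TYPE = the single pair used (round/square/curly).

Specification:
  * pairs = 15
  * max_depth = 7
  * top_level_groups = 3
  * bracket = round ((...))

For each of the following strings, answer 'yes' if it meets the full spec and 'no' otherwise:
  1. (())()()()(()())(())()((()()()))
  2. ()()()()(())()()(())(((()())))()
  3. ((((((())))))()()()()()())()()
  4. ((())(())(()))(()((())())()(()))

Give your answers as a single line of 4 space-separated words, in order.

Answer: no no yes no

Derivation:
String 1 '(())()()()(()())(())()((()()()))': depth seq [1 2 1 0 1 0 1 0 1 0 1 2 1 2 1 0 1 2 1 0 1 0 1 2 3 2 3 2 3 2 1 0]
  -> pairs=16 depth=3 groups=8 -> no
String 2 '()()()()(())()()(())(((()())))()': depth seq [1 0 1 0 1 0 1 0 1 2 1 0 1 0 1 0 1 2 1 0 1 2 3 4 3 4 3 2 1 0 1 0]
  -> pairs=16 depth=4 groups=10 -> no
String 3 '((((((())))))()()()()()())()()': depth seq [1 2 3 4 5 6 7 6 5 4 3 2 1 2 1 2 1 2 1 2 1 2 1 2 1 0 1 0 1 0]
  -> pairs=15 depth=7 groups=3 -> yes
String 4 '((())(())(()))(()((())())()(()))': depth seq [1 2 3 2 1 2 3 2 1 2 3 2 1 0 1 2 1 2 3 4 3 2 3 2 1 2 1 2 3 2 1 0]
  -> pairs=16 depth=4 groups=2 -> no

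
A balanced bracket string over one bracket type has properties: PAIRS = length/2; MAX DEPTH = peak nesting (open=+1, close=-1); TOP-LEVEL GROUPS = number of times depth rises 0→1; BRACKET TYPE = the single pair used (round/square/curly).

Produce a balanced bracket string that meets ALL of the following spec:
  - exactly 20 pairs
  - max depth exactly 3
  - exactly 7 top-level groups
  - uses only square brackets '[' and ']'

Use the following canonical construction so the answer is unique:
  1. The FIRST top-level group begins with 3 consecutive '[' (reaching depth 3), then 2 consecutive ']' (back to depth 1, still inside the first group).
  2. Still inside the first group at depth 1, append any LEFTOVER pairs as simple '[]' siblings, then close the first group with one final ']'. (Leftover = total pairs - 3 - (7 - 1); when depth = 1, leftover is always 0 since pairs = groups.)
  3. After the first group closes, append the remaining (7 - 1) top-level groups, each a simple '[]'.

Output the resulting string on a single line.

Answer: [[[]][][][][][][][][][][][]][][][][][][]

Derivation:
Spec: pairs=20 depth=3 groups=7
Leftover pairs = 20 - 3 - (7-1) = 11
First group: deep chain of depth 3 + 11 sibling pairs
Remaining 6 groups: simple '[]' each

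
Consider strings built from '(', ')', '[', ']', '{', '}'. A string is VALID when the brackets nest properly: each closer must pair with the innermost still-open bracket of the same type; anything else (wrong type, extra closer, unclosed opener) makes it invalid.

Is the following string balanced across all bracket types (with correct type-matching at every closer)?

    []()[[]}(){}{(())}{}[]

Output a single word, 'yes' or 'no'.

Answer: no

Derivation:
pos 0: push '['; stack = [
pos 1: ']' matches '['; pop; stack = (empty)
pos 2: push '('; stack = (
pos 3: ')' matches '('; pop; stack = (empty)
pos 4: push '['; stack = [
pos 5: push '['; stack = [[
pos 6: ']' matches '['; pop; stack = [
pos 7: saw closer '}' but top of stack is '[' (expected ']') → INVALID
Verdict: type mismatch at position 7: '}' closes '[' → no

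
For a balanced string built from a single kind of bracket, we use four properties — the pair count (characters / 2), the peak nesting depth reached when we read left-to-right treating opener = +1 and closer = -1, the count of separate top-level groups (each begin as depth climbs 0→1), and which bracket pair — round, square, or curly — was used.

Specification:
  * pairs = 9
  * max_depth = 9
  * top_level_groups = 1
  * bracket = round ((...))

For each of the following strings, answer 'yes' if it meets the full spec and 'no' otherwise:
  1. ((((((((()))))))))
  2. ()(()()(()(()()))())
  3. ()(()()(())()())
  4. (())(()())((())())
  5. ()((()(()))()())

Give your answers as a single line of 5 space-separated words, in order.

String 1 '((((((((()))))))))': depth seq [1 2 3 4 5 6 7 8 9 8 7 6 5 4 3 2 1 0]
  -> pairs=9 depth=9 groups=1 -> yes
String 2 '()(()()(()(()()))())': depth seq [1 0 1 2 1 2 1 2 3 2 3 4 3 4 3 2 1 2 1 0]
  -> pairs=10 depth=4 groups=2 -> no
String 3 '()(()()(())()())': depth seq [1 0 1 2 1 2 1 2 3 2 1 2 1 2 1 0]
  -> pairs=8 depth=3 groups=2 -> no
String 4 '(())(()())((())())': depth seq [1 2 1 0 1 2 1 2 1 0 1 2 3 2 1 2 1 0]
  -> pairs=9 depth=3 groups=3 -> no
String 5 '()((()(()))()())': depth seq [1 0 1 2 3 2 3 4 3 2 1 2 1 2 1 0]
  -> pairs=8 depth=4 groups=2 -> no

Answer: yes no no no no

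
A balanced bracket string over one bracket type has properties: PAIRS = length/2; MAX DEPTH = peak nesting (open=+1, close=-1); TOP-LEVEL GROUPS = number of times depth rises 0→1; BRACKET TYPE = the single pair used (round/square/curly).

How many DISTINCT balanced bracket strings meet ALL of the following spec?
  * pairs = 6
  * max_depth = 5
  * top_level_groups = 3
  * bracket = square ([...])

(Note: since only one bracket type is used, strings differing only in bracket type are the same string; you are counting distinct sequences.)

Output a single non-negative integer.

Answer: 0

Derivation:
Spec: pairs=6 depth=5 groups=3
Count(depth <= 5) = 28
Count(depth <= 4) = 28
Count(depth == 5) = 28 - 28 = 0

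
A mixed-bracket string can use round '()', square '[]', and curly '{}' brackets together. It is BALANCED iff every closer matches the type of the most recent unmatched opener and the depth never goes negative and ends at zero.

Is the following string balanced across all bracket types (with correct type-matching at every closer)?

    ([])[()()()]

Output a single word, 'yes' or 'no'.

Answer: yes

Derivation:
pos 0: push '('; stack = (
pos 1: push '['; stack = ([
pos 2: ']' matches '['; pop; stack = (
pos 3: ')' matches '('; pop; stack = (empty)
pos 4: push '['; stack = [
pos 5: push '('; stack = [(
pos 6: ')' matches '('; pop; stack = [
pos 7: push '('; stack = [(
pos 8: ')' matches '('; pop; stack = [
pos 9: push '('; stack = [(
pos 10: ')' matches '('; pop; stack = [
pos 11: ']' matches '['; pop; stack = (empty)
end: stack empty → VALID
Verdict: properly nested → yes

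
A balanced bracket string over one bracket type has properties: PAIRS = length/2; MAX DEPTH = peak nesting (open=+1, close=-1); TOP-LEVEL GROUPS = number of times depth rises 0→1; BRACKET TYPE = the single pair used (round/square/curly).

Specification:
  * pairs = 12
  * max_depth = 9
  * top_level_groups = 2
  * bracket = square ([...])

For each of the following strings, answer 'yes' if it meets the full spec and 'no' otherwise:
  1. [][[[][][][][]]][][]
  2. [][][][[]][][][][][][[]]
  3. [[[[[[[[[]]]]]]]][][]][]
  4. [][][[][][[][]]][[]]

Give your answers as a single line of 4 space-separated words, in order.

String 1 '[][[[][][][][]]][][]': depth seq [1 0 1 2 3 2 3 2 3 2 3 2 3 2 1 0 1 0 1 0]
  -> pairs=10 depth=3 groups=4 -> no
String 2 '[][][][[]][][][][][][[]]': depth seq [1 0 1 0 1 0 1 2 1 0 1 0 1 0 1 0 1 0 1 0 1 2 1 0]
  -> pairs=12 depth=2 groups=10 -> no
String 3 '[[[[[[[[[]]]]]]]][][]][]': depth seq [1 2 3 4 5 6 7 8 9 8 7 6 5 4 3 2 1 2 1 2 1 0 1 0]
  -> pairs=12 depth=9 groups=2 -> yes
String 4 '[][][[][][[][]]][[]]': depth seq [1 0 1 0 1 2 1 2 1 2 3 2 3 2 1 0 1 2 1 0]
  -> pairs=10 depth=3 groups=4 -> no

Answer: no no yes no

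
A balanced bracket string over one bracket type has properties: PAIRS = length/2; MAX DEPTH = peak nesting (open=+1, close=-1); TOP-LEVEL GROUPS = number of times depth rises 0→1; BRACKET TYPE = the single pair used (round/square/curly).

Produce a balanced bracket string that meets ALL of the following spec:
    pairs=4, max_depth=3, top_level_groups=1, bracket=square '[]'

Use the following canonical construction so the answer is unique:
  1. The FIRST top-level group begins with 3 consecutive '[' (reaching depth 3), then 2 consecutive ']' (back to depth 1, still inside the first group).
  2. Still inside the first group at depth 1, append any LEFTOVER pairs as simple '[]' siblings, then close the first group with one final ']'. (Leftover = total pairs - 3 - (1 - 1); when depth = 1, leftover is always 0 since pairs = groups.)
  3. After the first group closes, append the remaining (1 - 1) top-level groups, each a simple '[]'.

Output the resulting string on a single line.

Spec: pairs=4 depth=3 groups=1
Leftover pairs = 4 - 3 - (1-1) = 1
First group: deep chain of depth 3 + 1 sibling pairs
Remaining 0 groups: simple '[]' each

Answer: [[[]][]]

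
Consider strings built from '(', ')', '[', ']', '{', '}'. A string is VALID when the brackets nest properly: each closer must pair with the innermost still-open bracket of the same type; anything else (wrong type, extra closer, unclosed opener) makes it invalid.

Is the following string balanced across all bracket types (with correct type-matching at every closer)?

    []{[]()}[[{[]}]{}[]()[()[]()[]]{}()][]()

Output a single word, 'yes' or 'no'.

Answer: yes

Derivation:
pos 0: push '['; stack = [
pos 1: ']' matches '['; pop; stack = (empty)
pos 2: push '{'; stack = {
pos 3: push '['; stack = {[
pos 4: ']' matches '['; pop; stack = {
pos 5: push '('; stack = {(
pos 6: ')' matches '('; pop; stack = {
pos 7: '}' matches '{'; pop; stack = (empty)
pos 8: push '['; stack = [
pos 9: push '['; stack = [[
pos 10: push '{'; stack = [[{
pos 11: push '['; stack = [[{[
pos 12: ']' matches '['; pop; stack = [[{
pos 13: '}' matches '{'; pop; stack = [[
pos 14: ']' matches '['; pop; stack = [
pos 15: push '{'; stack = [{
pos 16: '}' matches '{'; pop; stack = [
pos 17: push '['; stack = [[
pos 18: ']' matches '['; pop; stack = [
pos 19: push '('; stack = [(
pos 20: ')' matches '('; pop; stack = [
pos 21: push '['; stack = [[
pos 22: push '('; stack = [[(
pos 23: ')' matches '('; pop; stack = [[
pos 24: push '['; stack = [[[
pos 25: ']' matches '['; pop; stack = [[
pos 26: push '('; stack = [[(
pos 27: ')' matches '('; pop; stack = [[
pos 28: push '['; stack = [[[
pos 29: ']' matches '['; pop; stack = [[
pos 30: ']' matches '['; pop; stack = [
pos 31: push '{'; stack = [{
pos 32: '}' matches '{'; pop; stack = [
pos 33: push '('; stack = [(
pos 34: ')' matches '('; pop; stack = [
pos 35: ']' matches '['; pop; stack = (empty)
pos 36: push '['; stack = [
pos 37: ']' matches '['; pop; stack = (empty)
pos 38: push '('; stack = (
pos 39: ')' matches '('; pop; stack = (empty)
end: stack empty → VALID
Verdict: properly nested → yes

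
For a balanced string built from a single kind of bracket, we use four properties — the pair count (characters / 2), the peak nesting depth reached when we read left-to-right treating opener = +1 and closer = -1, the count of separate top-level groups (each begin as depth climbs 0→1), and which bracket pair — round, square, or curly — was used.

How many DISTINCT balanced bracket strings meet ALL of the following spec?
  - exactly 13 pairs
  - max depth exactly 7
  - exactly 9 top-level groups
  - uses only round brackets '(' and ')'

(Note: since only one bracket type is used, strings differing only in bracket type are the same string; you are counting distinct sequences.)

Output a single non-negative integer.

Answer: 0

Derivation:
Spec: pairs=13 depth=7 groups=9
Count(depth <= 7) = 1260
Count(depth <= 6) = 1260
Count(depth == 7) = 1260 - 1260 = 0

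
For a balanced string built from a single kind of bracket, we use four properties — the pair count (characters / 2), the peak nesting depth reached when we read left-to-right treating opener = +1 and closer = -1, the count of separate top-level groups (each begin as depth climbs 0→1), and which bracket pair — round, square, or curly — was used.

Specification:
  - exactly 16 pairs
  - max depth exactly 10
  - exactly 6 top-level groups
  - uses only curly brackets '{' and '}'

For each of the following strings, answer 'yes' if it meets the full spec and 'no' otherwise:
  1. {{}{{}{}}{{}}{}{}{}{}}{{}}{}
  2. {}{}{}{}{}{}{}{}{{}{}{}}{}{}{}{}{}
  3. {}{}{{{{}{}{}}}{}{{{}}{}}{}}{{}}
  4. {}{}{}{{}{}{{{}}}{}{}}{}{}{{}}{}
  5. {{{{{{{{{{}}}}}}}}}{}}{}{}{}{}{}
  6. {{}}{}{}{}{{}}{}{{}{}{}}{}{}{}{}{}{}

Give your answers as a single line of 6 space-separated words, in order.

Answer: no no no no yes no

Derivation:
String 1 '{{}{{}{}}{{}}{}{}{}{}}{{}}{}': depth seq [1 2 1 2 3 2 3 2 1 2 3 2 1 2 1 2 1 2 1 2 1 0 1 2 1 0 1 0]
  -> pairs=14 depth=3 groups=3 -> no
String 2 '{}{}{}{}{}{}{}{}{{}{}{}}{}{}{}{}{}': depth seq [1 0 1 0 1 0 1 0 1 0 1 0 1 0 1 0 1 2 1 2 1 2 1 0 1 0 1 0 1 0 1 0 1 0]
  -> pairs=17 depth=2 groups=14 -> no
String 3 '{}{}{{{{}{}{}}}{}{{{}}{}}{}}{{}}': depth seq [1 0 1 0 1 2 3 4 3 4 3 4 3 2 1 2 1 2 3 4 3 2 3 2 1 2 1 0 1 2 1 0]
  -> pairs=16 depth=4 groups=4 -> no
String 4 '{}{}{}{{}{}{{{}}}{}{}}{}{}{{}}{}': depth seq [1 0 1 0 1 0 1 2 1 2 1 2 3 4 3 2 1 2 1 2 1 0 1 0 1 0 1 2 1 0 1 0]
  -> pairs=16 depth=4 groups=8 -> no
String 5 '{{{{{{{{{{}}}}}}}}}{}}{}{}{}{}{}': depth seq [1 2 3 4 5 6 7 8 9 10 9 8 7 6 5 4 3 2 1 2 1 0 1 0 1 0 1 0 1 0 1 0]
  -> pairs=16 depth=10 groups=6 -> yes
String 6 '{{}}{}{}{}{{}}{}{{}{}{}}{}{}{}{}{}{}': depth seq [1 2 1 0 1 0 1 0 1 0 1 2 1 0 1 0 1 2 1 2 1 2 1 0 1 0 1 0 1 0 1 0 1 0 1 0]
  -> pairs=18 depth=2 groups=13 -> no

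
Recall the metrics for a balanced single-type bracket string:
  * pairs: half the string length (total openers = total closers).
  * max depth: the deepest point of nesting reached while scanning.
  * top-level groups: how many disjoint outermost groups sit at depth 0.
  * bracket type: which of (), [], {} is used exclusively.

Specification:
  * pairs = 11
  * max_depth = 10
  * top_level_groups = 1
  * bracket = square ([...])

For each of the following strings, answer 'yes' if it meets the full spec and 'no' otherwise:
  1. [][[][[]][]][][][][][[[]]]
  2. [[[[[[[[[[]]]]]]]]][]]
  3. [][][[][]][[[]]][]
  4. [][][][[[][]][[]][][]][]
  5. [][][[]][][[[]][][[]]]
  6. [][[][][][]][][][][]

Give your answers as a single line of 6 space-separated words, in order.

Answer: no yes no no no no

Derivation:
String 1 '[][[][[]][]][][][][][[[]]]': depth seq [1 0 1 2 1 2 3 2 1 2 1 0 1 0 1 0 1 0 1 0 1 2 3 2 1 0]
  -> pairs=13 depth=3 groups=7 -> no
String 2 '[[[[[[[[[[]]]]]]]]][]]': depth seq [1 2 3 4 5 6 7 8 9 10 9 8 7 6 5 4 3 2 1 2 1 0]
  -> pairs=11 depth=10 groups=1 -> yes
String 3 '[][][[][]][[[]]][]': depth seq [1 0 1 0 1 2 1 2 1 0 1 2 3 2 1 0 1 0]
  -> pairs=9 depth=3 groups=5 -> no
String 4 '[][][][[[][]][[]][][]][]': depth seq [1 0 1 0 1 0 1 2 3 2 3 2 1 2 3 2 1 2 1 2 1 0 1 0]
  -> pairs=12 depth=3 groups=5 -> no
String 5 '[][][[]][][[[]][][[]]]': depth seq [1 0 1 0 1 2 1 0 1 0 1 2 3 2 1 2 1 2 3 2 1 0]
  -> pairs=11 depth=3 groups=5 -> no
String 6 '[][[][][][]][][][][]': depth seq [1 0 1 2 1 2 1 2 1 2 1 0 1 0 1 0 1 0 1 0]
  -> pairs=10 depth=2 groups=6 -> no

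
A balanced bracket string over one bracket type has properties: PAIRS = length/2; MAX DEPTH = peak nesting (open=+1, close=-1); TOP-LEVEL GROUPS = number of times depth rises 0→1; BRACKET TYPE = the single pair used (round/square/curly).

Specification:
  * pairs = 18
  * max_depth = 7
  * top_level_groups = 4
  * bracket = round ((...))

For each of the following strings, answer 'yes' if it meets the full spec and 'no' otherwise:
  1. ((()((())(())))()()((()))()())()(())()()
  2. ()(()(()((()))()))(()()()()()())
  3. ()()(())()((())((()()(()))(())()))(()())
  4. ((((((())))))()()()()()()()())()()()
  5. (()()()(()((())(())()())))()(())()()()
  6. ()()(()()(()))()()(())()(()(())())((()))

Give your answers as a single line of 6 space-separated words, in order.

Answer: no no no yes no no

Derivation:
String 1 '((()((())(())))()()((()))()())()(())()()': depth seq [1 2 3 2 3 4 5 4 3 4 5 4 3 2 1 2 1 2 1 2 3 4 3 2 1 2 1 2 1 0 1 0 1 2 1 0 1 0 1 0]
  -> pairs=20 depth=5 groups=5 -> no
String 2 '()(()(()((()))()))(()()()()()())': depth seq [1 0 1 2 1 2 3 2 3 4 5 4 3 2 3 2 1 0 1 2 1 2 1 2 1 2 1 2 1 2 1 0]
  -> pairs=16 depth=5 groups=3 -> no
String 3 '()()(())()((())((()()(()))(())()))(()())': depth seq [1 0 1 0 1 2 1 0 1 0 1 2 3 2 1 2 3 4 3 4 3 4 5 4 3 2 3 4 3 2 3 2 1 0 1 2 1 2 1 0]
  -> pairs=20 depth=5 groups=6 -> no
String 4 '((((((())))))()()()()()()()())()()()': depth seq [1 2 3 4 5 6 7 6 5 4 3 2 1 2 1 2 1 2 1 2 1 2 1 2 1 2 1 2 1 0 1 0 1 0 1 0]
  -> pairs=18 depth=7 groups=4 -> yes
String 5 '(()()()(()((())(())()())))()(())()()()': depth seq [1 2 1 2 1 2 1 2 3 2 3 4 5 4 3 4 5 4 3 4 3 4 3 2 1 0 1 0 1 2 1 0 1 0 1 0 1 0]
  -> pairs=19 depth=5 groups=6 -> no
String 6 '()()(()()(()))()()(())()(()(())())((()))': depth seq [1 0 1 0 1 2 1 2 1 2 3 2 1 0 1 0 1 0 1 2 1 0 1 0 1 2 1 2 3 2 1 2 1 0 1 2 3 2 1 0]
  -> pairs=20 depth=3 groups=9 -> no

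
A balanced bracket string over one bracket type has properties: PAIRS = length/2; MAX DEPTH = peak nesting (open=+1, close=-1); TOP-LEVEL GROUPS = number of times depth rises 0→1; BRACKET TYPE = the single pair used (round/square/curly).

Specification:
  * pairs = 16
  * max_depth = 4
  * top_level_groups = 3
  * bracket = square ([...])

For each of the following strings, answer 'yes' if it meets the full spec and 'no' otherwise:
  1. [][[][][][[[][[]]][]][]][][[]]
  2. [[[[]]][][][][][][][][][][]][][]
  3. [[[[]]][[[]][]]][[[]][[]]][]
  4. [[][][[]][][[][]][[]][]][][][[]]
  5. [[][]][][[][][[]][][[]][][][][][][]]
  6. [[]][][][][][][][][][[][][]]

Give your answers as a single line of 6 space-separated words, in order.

Answer: no yes no no no no

Derivation:
String 1 '[][[][][][[[][[]]][]][]][][[]]': depth seq [1 0 1 2 1 2 1 2 1 2 3 4 3 4 5 4 3 2 3 2 1 2 1 0 1 0 1 2 1 0]
  -> pairs=15 depth=5 groups=4 -> no
String 2 '[[[[]]][][][][][][][][][][]][][]': depth seq [1 2 3 4 3 2 1 2 1 2 1 2 1 2 1 2 1 2 1 2 1 2 1 2 1 2 1 0 1 0 1 0]
  -> pairs=16 depth=4 groups=3 -> yes
String 3 '[[[[]]][[[]][]]][[[]][[]]][]': depth seq [1 2 3 4 3 2 1 2 3 4 3 2 3 2 1 0 1 2 3 2 1 2 3 2 1 0 1 0]
  -> pairs=14 depth=4 groups=3 -> no
String 4 '[[][][[]][][[][]][[]][]][][][[]]': depth seq [1 2 1 2 1 2 3 2 1 2 1 2 3 2 3 2 1 2 3 2 1 2 1 0 1 0 1 0 1 2 1 0]
  -> pairs=16 depth=3 groups=4 -> no
String 5 '[[][]][][[][][[]][][[]][][][][][][]]': depth seq [1 2 1 2 1 0 1 0 1 2 1 2 1 2 3 2 1 2 1 2 3 2 1 2 1 2 1 2 1 2 1 2 1 2 1 0]
  -> pairs=18 depth=3 groups=3 -> no
String 6 '[[]][][][][][][][][][[][][]]': depth seq [1 2 1 0 1 0 1 0 1 0 1 0 1 0 1 0 1 0 1 0 1 2 1 2 1 2 1 0]
  -> pairs=14 depth=2 groups=10 -> no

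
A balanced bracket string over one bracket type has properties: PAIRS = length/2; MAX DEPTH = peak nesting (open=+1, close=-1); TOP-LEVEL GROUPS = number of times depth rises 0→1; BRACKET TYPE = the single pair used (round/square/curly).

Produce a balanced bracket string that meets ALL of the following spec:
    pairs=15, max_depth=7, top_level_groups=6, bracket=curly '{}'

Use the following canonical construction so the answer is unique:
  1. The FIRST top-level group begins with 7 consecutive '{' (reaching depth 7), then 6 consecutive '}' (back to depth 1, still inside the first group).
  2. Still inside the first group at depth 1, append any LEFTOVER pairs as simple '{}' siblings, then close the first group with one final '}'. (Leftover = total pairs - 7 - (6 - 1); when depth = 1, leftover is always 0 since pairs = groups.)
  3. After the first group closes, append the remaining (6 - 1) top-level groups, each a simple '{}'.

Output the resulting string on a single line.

Answer: {{{{{{{}}}}}}{}{}{}}{}{}{}{}{}

Derivation:
Spec: pairs=15 depth=7 groups=6
Leftover pairs = 15 - 7 - (6-1) = 3
First group: deep chain of depth 7 + 3 sibling pairs
Remaining 5 groups: simple '{}' each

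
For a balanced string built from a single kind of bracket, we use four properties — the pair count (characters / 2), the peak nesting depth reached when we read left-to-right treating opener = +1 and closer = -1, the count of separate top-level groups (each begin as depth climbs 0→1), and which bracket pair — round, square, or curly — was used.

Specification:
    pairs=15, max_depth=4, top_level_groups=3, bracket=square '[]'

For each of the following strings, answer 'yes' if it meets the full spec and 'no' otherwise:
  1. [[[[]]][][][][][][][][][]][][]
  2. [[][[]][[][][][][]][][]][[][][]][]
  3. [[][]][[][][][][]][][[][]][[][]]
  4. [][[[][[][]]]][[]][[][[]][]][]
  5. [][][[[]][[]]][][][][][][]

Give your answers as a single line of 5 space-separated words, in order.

Answer: yes no no no no

Derivation:
String 1 '[[[[]]][][][][][][][][][]][][]': depth seq [1 2 3 4 3 2 1 2 1 2 1 2 1 2 1 2 1 2 1 2 1 2 1 2 1 0 1 0 1 0]
  -> pairs=15 depth=4 groups=3 -> yes
String 2 '[[][[]][[][][][][]][][]][[][][]][]': depth seq [1 2 1 2 3 2 1 2 3 2 3 2 3 2 3 2 3 2 1 2 1 2 1 0 1 2 1 2 1 2 1 0 1 0]
  -> pairs=17 depth=3 groups=3 -> no
String 3 '[[][]][[][][][][]][][[][]][[][]]': depth seq [1 2 1 2 1 0 1 2 1 2 1 2 1 2 1 2 1 0 1 0 1 2 1 2 1 0 1 2 1 2 1 0]
  -> pairs=16 depth=2 groups=5 -> no
String 4 '[][[[][[][]]]][[]][[][[]][]][]': depth seq [1 0 1 2 3 2 3 4 3 4 3 2 1 0 1 2 1 0 1 2 1 2 3 2 1 2 1 0 1 0]
  -> pairs=15 depth=4 groups=5 -> no
String 5 '[][][[[]][[]]][][][][][][]': depth seq [1 0 1 0 1 2 3 2 1 2 3 2 1 0 1 0 1 0 1 0 1 0 1 0 1 0]
  -> pairs=13 depth=3 groups=9 -> no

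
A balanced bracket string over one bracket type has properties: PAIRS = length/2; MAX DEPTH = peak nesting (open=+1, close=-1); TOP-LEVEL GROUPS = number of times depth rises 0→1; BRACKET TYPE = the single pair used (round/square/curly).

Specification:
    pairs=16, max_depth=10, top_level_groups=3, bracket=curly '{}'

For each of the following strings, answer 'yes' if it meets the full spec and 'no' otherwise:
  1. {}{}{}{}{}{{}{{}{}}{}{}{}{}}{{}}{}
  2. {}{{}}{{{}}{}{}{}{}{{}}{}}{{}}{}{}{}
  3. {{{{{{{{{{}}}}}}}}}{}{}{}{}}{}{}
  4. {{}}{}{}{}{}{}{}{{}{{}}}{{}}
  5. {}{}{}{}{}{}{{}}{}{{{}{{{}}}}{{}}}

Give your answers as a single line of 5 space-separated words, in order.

Answer: no no yes no no

Derivation:
String 1 '{}{}{}{}{}{{}{{}{}}{}{}{}{}}{{}}{}': depth seq [1 0 1 0 1 0 1 0 1 0 1 2 1 2 3 2 3 2 1 2 1 2 1 2 1 2 1 0 1 2 1 0 1 0]
  -> pairs=17 depth=3 groups=8 -> no
String 2 '{}{{}}{{{}}{}{}{}{}{{}}{}}{{}}{}{}{}': depth seq [1 0 1 2 1 0 1 2 3 2 1 2 1 2 1 2 1 2 1 2 3 2 1 2 1 0 1 2 1 0 1 0 1 0 1 0]
  -> pairs=18 depth=3 groups=7 -> no
String 3 '{{{{{{{{{{}}}}}}}}}{}{}{}{}}{}{}': depth seq [1 2 3 4 5 6 7 8 9 10 9 8 7 6 5 4 3 2 1 2 1 2 1 2 1 2 1 0 1 0 1 0]
  -> pairs=16 depth=10 groups=3 -> yes
String 4 '{{}}{}{}{}{}{}{}{{}{{}}}{{}}': depth seq [1 2 1 0 1 0 1 0 1 0 1 0 1 0 1 0 1 2 1 2 3 2 1 0 1 2 1 0]
  -> pairs=14 depth=3 groups=9 -> no
String 5 '{}{}{}{}{}{}{{}}{}{{{}{{{}}}}{{}}}': depth seq [1 0 1 0 1 0 1 0 1 0 1 0 1 2 1 0 1 0 1 2 3 2 3 4 5 4 3 2 1 2 3 2 1 0]
  -> pairs=17 depth=5 groups=9 -> no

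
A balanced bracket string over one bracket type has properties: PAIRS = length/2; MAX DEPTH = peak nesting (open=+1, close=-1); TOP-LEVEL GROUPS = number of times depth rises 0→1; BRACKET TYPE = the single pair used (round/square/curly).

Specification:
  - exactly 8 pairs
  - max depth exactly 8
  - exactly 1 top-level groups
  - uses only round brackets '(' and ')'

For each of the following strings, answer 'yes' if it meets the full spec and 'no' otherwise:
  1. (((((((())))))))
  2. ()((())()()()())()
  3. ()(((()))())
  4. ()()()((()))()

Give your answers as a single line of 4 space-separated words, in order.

Answer: yes no no no

Derivation:
String 1 '(((((((())))))))': depth seq [1 2 3 4 5 6 7 8 7 6 5 4 3 2 1 0]
  -> pairs=8 depth=8 groups=1 -> yes
String 2 '()((())()()()())()': depth seq [1 0 1 2 3 2 1 2 1 2 1 2 1 2 1 0 1 0]
  -> pairs=9 depth=3 groups=3 -> no
String 3 '()(((()))())': depth seq [1 0 1 2 3 4 3 2 1 2 1 0]
  -> pairs=6 depth=4 groups=2 -> no
String 4 '()()()((()))()': depth seq [1 0 1 0 1 0 1 2 3 2 1 0 1 0]
  -> pairs=7 depth=3 groups=5 -> no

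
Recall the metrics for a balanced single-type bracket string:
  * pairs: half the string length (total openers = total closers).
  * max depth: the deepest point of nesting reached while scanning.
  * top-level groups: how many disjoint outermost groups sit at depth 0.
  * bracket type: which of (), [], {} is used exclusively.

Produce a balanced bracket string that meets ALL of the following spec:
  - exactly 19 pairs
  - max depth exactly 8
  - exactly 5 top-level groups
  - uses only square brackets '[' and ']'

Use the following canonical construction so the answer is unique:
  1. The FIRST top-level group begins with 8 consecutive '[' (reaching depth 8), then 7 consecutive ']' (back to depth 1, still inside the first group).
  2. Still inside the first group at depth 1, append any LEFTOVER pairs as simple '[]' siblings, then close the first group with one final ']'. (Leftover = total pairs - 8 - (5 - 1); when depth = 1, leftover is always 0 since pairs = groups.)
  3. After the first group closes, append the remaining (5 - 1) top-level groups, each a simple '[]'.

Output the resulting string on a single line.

Spec: pairs=19 depth=8 groups=5
Leftover pairs = 19 - 8 - (5-1) = 7
First group: deep chain of depth 8 + 7 sibling pairs
Remaining 4 groups: simple '[]' each

Answer: [[[[[[[[]]]]]]][][][][][][][]][][][][]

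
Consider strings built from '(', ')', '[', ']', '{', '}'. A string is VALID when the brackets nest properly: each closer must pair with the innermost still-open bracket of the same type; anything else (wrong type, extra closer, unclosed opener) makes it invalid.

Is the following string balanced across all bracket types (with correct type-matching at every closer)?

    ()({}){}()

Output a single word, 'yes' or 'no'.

pos 0: push '('; stack = (
pos 1: ')' matches '('; pop; stack = (empty)
pos 2: push '('; stack = (
pos 3: push '{'; stack = ({
pos 4: '}' matches '{'; pop; stack = (
pos 5: ')' matches '('; pop; stack = (empty)
pos 6: push '{'; stack = {
pos 7: '}' matches '{'; pop; stack = (empty)
pos 8: push '('; stack = (
pos 9: ')' matches '('; pop; stack = (empty)
end: stack empty → VALID
Verdict: properly nested → yes

Answer: yes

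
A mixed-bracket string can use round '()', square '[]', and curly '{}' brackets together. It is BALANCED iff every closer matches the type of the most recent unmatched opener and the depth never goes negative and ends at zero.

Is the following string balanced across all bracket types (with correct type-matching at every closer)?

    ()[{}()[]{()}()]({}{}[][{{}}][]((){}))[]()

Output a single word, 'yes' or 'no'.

Answer: yes

Derivation:
pos 0: push '('; stack = (
pos 1: ')' matches '('; pop; stack = (empty)
pos 2: push '['; stack = [
pos 3: push '{'; stack = [{
pos 4: '}' matches '{'; pop; stack = [
pos 5: push '('; stack = [(
pos 6: ')' matches '('; pop; stack = [
pos 7: push '['; stack = [[
pos 8: ']' matches '['; pop; stack = [
pos 9: push '{'; stack = [{
pos 10: push '('; stack = [{(
pos 11: ')' matches '('; pop; stack = [{
pos 12: '}' matches '{'; pop; stack = [
pos 13: push '('; stack = [(
pos 14: ')' matches '('; pop; stack = [
pos 15: ']' matches '['; pop; stack = (empty)
pos 16: push '('; stack = (
pos 17: push '{'; stack = ({
pos 18: '}' matches '{'; pop; stack = (
pos 19: push '{'; stack = ({
pos 20: '}' matches '{'; pop; stack = (
pos 21: push '['; stack = ([
pos 22: ']' matches '['; pop; stack = (
pos 23: push '['; stack = ([
pos 24: push '{'; stack = ([{
pos 25: push '{'; stack = ([{{
pos 26: '}' matches '{'; pop; stack = ([{
pos 27: '}' matches '{'; pop; stack = ([
pos 28: ']' matches '['; pop; stack = (
pos 29: push '['; stack = ([
pos 30: ']' matches '['; pop; stack = (
pos 31: push '('; stack = ((
pos 32: push '('; stack = (((
pos 33: ')' matches '('; pop; stack = ((
pos 34: push '{'; stack = (({
pos 35: '}' matches '{'; pop; stack = ((
pos 36: ')' matches '('; pop; stack = (
pos 37: ')' matches '('; pop; stack = (empty)
pos 38: push '['; stack = [
pos 39: ']' matches '['; pop; stack = (empty)
pos 40: push '('; stack = (
pos 41: ')' matches '('; pop; stack = (empty)
end: stack empty → VALID
Verdict: properly nested → yes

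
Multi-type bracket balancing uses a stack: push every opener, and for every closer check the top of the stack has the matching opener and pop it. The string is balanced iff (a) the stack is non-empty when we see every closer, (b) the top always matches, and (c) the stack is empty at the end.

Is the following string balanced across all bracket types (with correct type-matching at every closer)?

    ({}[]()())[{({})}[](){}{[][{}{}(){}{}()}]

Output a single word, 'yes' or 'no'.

Answer: no

Derivation:
pos 0: push '('; stack = (
pos 1: push '{'; stack = ({
pos 2: '}' matches '{'; pop; stack = (
pos 3: push '['; stack = ([
pos 4: ']' matches '['; pop; stack = (
pos 5: push '('; stack = ((
pos 6: ')' matches '('; pop; stack = (
pos 7: push '('; stack = ((
pos 8: ')' matches '('; pop; stack = (
pos 9: ')' matches '('; pop; stack = (empty)
pos 10: push '['; stack = [
pos 11: push '{'; stack = [{
pos 12: push '('; stack = [{(
pos 13: push '{'; stack = [{({
pos 14: '}' matches '{'; pop; stack = [{(
pos 15: ')' matches '('; pop; stack = [{
pos 16: '}' matches '{'; pop; stack = [
pos 17: push '['; stack = [[
pos 18: ']' matches '['; pop; stack = [
pos 19: push '('; stack = [(
pos 20: ')' matches '('; pop; stack = [
pos 21: push '{'; stack = [{
pos 22: '}' matches '{'; pop; stack = [
pos 23: push '{'; stack = [{
pos 24: push '['; stack = [{[
pos 25: ']' matches '['; pop; stack = [{
pos 26: push '['; stack = [{[
pos 27: push '{'; stack = [{[{
pos 28: '}' matches '{'; pop; stack = [{[
pos 29: push '{'; stack = [{[{
pos 30: '}' matches '{'; pop; stack = [{[
pos 31: push '('; stack = [{[(
pos 32: ')' matches '('; pop; stack = [{[
pos 33: push '{'; stack = [{[{
pos 34: '}' matches '{'; pop; stack = [{[
pos 35: push '{'; stack = [{[{
pos 36: '}' matches '{'; pop; stack = [{[
pos 37: push '('; stack = [{[(
pos 38: ')' matches '('; pop; stack = [{[
pos 39: saw closer '}' but top of stack is '[' (expected ']') → INVALID
Verdict: type mismatch at position 39: '}' closes '[' → no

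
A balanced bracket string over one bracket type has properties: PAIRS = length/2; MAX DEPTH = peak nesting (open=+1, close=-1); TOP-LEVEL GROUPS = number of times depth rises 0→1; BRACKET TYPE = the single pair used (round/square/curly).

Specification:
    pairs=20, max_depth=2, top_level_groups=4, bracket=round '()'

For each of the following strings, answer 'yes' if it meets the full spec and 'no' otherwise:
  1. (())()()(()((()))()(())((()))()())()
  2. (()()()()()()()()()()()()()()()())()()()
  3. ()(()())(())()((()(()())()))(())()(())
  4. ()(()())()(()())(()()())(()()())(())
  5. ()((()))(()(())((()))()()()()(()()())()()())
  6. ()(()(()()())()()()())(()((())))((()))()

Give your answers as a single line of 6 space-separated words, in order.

Answer: no yes no no no no

Derivation:
String 1 '(())()()(()((()))()(())((()))()())()': depth seq [1 2 1 0 1 0 1 0 1 2 1 2 3 4 3 2 1 2 1 2 3 2 1 2 3 4 3 2 1 2 1 2 1 0 1 0]
  -> pairs=18 depth=4 groups=5 -> no
String 2 '(()()()()()()()()()()()()()()()())()()()': depth seq [1 2 1 2 1 2 1 2 1 2 1 2 1 2 1 2 1 2 1 2 1 2 1 2 1 2 1 2 1 2 1 2 1 0 1 0 1 0 1 0]
  -> pairs=20 depth=2 groups=4 -> yes
String 3 '()(()())(())()((()(()())()))(())()(())': depth seq [1 0 1 2 1 2 1 0 1 2 1 0 1 0 1 2 3 2 3 4 3 4 3 2 3 2 1 0 1 2 1 0 1 0 1 2 1 0]
  -> pairs=19 depth=4 groups=8 -> no
String 4 '()(()())()(()())(()()())(()()())(())': depth seq [1 0 1 2 1 2 1 0 1 0 1 2 1 2 1 0 1 2 1 2 1 2 1 0 1 2 1 2 1 2 1 0 1 2 1 0]
  -> pairs=18 depth=2 groups=7 -> no
String 5 '()((()))(()(())((()))()()()()(()()())()()())': depth seq [1 0 1 2 3 2 1 0 1 2 1 2 3 2 1 2 3 4 3 2 1 2 1 2 1 2 1 2 1 2 3 2 3 2 3 2 1 2 1 2 1 2 1 0]
  -> pairs=22 depth=4 groups=3 -> no
String 6 '()(()(()()())()()()())(()((())))((()))()': depth seq [1 0 1 2 1 2 3 2 3 2 3 2 1 2 1 2 1 2 1 2 1 0 1 2 1 2 3 4 3 2 1 0 1 2 3 2 1 0 1 0]
  -> pairs=20 depth=4 groups=5 -> no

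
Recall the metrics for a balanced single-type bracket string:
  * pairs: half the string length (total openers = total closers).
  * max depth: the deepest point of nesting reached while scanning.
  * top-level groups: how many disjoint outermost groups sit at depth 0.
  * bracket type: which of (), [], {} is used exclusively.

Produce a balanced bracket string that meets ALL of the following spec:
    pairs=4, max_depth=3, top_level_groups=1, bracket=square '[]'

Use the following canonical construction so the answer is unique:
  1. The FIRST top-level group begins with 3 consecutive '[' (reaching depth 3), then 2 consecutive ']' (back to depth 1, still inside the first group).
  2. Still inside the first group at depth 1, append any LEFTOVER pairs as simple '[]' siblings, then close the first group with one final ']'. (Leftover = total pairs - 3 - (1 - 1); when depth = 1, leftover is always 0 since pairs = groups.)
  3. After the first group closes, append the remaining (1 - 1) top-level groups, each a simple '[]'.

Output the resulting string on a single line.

Spec: pairs=4 depth=3 groups=1
Leftover pairs = 4 - 3 - (1-1) = 1
First group: deep chain of depth 3 + 1 sibling pairs
Remaining 0 groups: simple '[]' each

Answer: [[[]][]]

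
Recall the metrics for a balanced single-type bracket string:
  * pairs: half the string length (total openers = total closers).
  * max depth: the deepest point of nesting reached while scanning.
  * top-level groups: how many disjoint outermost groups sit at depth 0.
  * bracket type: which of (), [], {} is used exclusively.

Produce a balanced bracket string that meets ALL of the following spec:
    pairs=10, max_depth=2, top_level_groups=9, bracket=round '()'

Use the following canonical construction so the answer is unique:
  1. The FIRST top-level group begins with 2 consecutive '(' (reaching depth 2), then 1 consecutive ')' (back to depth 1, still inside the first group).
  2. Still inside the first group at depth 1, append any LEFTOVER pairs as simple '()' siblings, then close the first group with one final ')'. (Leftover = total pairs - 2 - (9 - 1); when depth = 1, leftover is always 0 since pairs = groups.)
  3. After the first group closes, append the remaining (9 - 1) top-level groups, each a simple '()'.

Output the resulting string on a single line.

Answer: (())()()()()()()()()

Derivation:
Spec: pairs=10 depth=2 groups=9
Leftover pairs = 10 - 2 - (9-1) = 0
First group: deep chain of depth 2 + 0 sibling pairs
Remaining 8 groups: simple '()' each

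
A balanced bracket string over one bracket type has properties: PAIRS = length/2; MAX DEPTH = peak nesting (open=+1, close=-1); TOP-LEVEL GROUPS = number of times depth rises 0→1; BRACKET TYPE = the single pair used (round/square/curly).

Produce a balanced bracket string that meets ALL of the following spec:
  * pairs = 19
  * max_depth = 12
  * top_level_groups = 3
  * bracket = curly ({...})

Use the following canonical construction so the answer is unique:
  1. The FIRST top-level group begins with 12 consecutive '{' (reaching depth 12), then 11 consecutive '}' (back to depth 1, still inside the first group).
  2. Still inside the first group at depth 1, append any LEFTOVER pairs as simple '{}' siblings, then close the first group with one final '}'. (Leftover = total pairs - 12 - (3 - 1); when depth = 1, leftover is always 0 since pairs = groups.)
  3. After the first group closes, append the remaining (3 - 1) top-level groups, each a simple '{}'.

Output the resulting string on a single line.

Answer: {{{{{{{{{{{{}}}}}}}}}}}{}{}{}{}{}}{}{}

Derivation:
Spec: pairs=19 depth=12 groups=3
Leftover pairs = 19 - 12 - (3-1) = 5
First group: deep chain of depth 12 + 5 sibling pairs
Remaining 2 groups: simple '{}' each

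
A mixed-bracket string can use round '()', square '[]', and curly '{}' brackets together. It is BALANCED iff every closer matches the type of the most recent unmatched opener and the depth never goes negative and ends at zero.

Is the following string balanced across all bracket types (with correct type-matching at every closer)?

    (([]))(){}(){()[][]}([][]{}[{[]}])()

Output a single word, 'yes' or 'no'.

Answer: yes

Derivation:
pos 0: push '('; stack = (
pos 1: push '('; stack = ((
pos 2: push '['; stack = (([
pos 3: ']' matches '['; pop; stack = ((
pos 4: ')' matches '('; pop; stack = (
pos 5: ')' matches '('; pop; stack = (empty)
pos 6: push '('; stack = (
pos 7: ')' matches '('; pop; stack = (empty)
pos 8: push '{'; stack = {
pos 9: '}' matches '{'; pop; stack = (empty)
pos 10: push '('; stack = (
pos 11: ')' matches '('; pop; stack = (empty)
pos 12: push '{'; stack = {
pos 13: push '('; stack = {(
pos 14: ')' matches '('; pop; stack = {
pos 15: push '['; stack = {[
pos 16: ']' matches '['; pop; stack = {
pos 17: push '['; stack = {[
pos 18: ']' matches '['; pop; stack = {
pos 19: '}' matches '{'; pop; stack = (empty)
pos 20: push '('; stack = (
pos 21: push '['; stack = ([
pos 22: ']' matches '['; pop; stack = (
pos 23: push '['; stack = ([
pos 24: ']' matches '['; pop; stack = (
pos 25: push '{'; stack = ({
pos 26: '}' matches '{'; pop; stack = (
pos 27: push '['; stack = ([
pos 28: push '{'; stack = ([{
pos 29: push '['; stack = ([{[
pos 30: ']' matches '['; pop; stack = ([{
pos 31: '}' matches '{'; pop; stack = ([
pos 32: ']' matches '['; pop; stack = (
pos 33: ')' matches '('; pop; stack = (empty)
pos 34: push '('; stack = (
pos 35: ')' matches '('; pop; stack = (empty)
end: stack empty → VALID
Verdict: properly nested → yes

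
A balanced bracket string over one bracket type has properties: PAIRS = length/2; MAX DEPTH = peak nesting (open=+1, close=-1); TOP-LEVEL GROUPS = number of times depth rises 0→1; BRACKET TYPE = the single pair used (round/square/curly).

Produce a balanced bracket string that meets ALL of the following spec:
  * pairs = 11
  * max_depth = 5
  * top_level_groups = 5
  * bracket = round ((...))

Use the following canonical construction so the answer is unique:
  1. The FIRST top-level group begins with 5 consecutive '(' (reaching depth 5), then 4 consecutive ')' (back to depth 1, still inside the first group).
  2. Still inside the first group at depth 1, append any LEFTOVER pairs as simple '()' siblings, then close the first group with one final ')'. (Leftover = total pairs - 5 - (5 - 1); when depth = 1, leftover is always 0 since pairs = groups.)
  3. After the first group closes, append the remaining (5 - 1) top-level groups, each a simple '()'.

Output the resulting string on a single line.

Spec: pairs=11 depth=5 groups=5
Leftover pairs = 11 - 5 - (5-1) = 2
First group: deep chain of depth 5 + 2 sibling pairs
Remaining 4 groups: simple '()' each

Answer: ((((())))()())()()()()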